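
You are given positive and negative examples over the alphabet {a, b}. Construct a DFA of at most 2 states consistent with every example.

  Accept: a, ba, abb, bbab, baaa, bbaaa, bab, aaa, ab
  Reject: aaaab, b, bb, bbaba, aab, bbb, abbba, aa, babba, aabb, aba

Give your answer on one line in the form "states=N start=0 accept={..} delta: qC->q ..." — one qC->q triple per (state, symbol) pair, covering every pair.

Grow the machine one transition at a time. Run the examples from 0; the earliest place one falls off (shortest prefix, ties alphabetical) gets sent to the lowest-numbered state that keeps every Accept/Reject pair distinguishable — a pair clashes when both reach the same state with identical unread suffix — and to a fresh state only if none does.
a: 0a undefined. 0a->0: no, a/aa meet in 0. Open state 1: 0a->1.
b: 0b undefined. 0b->0: ok.
aa: 1a undefined. 1a->0: ok.
ab: 1b undefined. 1b->0: no, a/bbaba meet in 1. 1b->1: ok.
All examples now run through 2 states with every (state, symbol) defined. Accept strings end in {1}, Reject strings end in {0}; accept={1}.

states=2 start=0 accept={1} delta: 0a->1 0b->0 1a->0 1b->1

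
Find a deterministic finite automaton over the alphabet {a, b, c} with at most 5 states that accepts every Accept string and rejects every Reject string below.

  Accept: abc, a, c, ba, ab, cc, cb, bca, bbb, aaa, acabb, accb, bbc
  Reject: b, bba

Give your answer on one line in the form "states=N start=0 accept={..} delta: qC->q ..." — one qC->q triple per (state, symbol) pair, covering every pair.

Fold the examples into a partial DFA from state 0: repeatedly fix the first undefined (state, symbol) met by the shortest-then-alphabetical prefix, trying targets in increasing order and rejecting any under which an Accept and a Reject string meet in one state with the same remainder; add a state when all current targets are rejected. Accepting states are where Accept strings end.
a: 0a undefined. 0a->0: no, ab/b meet in 0 with "b" left. Open state 1: 0a->1.
b: 0b undefined. 0b->0: no, a/bba meet in 1. 0b->1: no, a/b meet in 1. Open state 2: 0b->2.
c: 0c undefined. 0c->0: no, cb/b meet in 2. 0c->1: ok.
aa: 1a undefined. 1a->0: ok.
ab: 1b undefined. 1b->0: ok.
ac: 1c undefined. 1c->0: no, acabb/b meet in 2. 1c->1: ok.
ba: 2a undefined. 2a->0: ok.
bb: 2b undefined. 2b->0: no, abc/bba meet in 1. 2b->1: no, ba/bba meet in 0. 2b->2: no, ba/bba meet in 0. Open state 3: 2b->3.
bc: 2c undefined. 2c->0: ok.
bba: 3a undefined. 3a->0: no, ba/bba meet in 0. 3a->1: no, abc/bba meet in 1. 3a->2: ok.
bbb: 3b undefined. 3b->0: ok.
bbc: 3c undefined. 3c->0: ok.
All examples now run through 4 states with every (state, symbol) defined. Accept strings end in {0,1,3}, Reject strings end in {2}; accept={0,1,3}.

states=4 start=0 accept={0,1,3} delta: 0a->1 0b->2 0c->1 1a->0 1b->0 1c->1 2a->0 2b->3 2c->0 3a->2 3b->0 3c->0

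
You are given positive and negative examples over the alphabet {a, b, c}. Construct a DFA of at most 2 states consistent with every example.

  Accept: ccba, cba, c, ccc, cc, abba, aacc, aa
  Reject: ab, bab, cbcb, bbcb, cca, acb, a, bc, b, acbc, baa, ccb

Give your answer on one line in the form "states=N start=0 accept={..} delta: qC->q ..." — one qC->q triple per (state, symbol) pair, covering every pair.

states=2 start=0 accept={0} delta: 0a->1 0b->1 0c->0 1a->0 1b->1 1c->1

State merging on the prefix tree: take the shortest (then alphabetical) example prefix whose next move is undefined and point that move at state 0, else 1, else 2, ...; a target is out if some Accept/Reject pair would then sit in one state with the same input left (inseparable). If every existing state is out, open a new one.
a: 0a undefined. 0a->0: no, aa/a meet in 0. Open state 1: 0a->1.
b: 0b undefined. 0b->0: no, c/bc meet in 0 with "c" left. 0b->1: ok.
c: 0c undefined. 0c->0: ok.
aa: 1a undefined. 1a->0: ok.
ab: 1b undefined. 1b->0: no, ccba/ab meet in 0. 1b->1: ok.
ac: 1c undefined. 1c->0: no, ccba/bc meet in 0. 1c->1: ok.
All examples now run through 2 states with every (state, symbol) defined. Accept strings end in {0}, Reject strings end in {1}; accept={0}.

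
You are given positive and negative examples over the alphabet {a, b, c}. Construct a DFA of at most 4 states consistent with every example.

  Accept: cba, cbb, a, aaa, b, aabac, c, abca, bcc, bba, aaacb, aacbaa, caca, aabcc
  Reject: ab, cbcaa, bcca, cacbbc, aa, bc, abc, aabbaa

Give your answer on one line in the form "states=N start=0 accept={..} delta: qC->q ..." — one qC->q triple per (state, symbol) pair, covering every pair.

states=4 start=0 accept={1,3} delta: 0a->1 0b->1 0c->1 1a->2 1b->2 1c->0 2a->1 2b->3 2c->0 3a->0 3b->0 3c->0

Grow the machine one transition at a time. Run the examples from 0; the earliest place one falls off (shortest prefix, ties alphabetical) gets sent to the lowest-numbered state that keeps every Accept/Reject pair distinguishable — a pair clashes when both reach the same state with identical unread suffix — and to a fresh state only if none does.
a: 0a undefined. 0a->0: no, a/aa meet in 0. Open state 1: 0a->1.
b: 0b undefined. 0b->0: no, c/bc meet in 0 with "c" left. 0b->1: ok.
c: 0c undefined. 0c->0: no, cba/aa meet in 1 with "a" left. 0c->1: ok.
aa: 1a undefined. 1a->0: no, aacbaa/aabbaa meet in 1 with "baa" left. 1a->1: no, a/aa meet in 1. Open state 2: 1a->2.
ab: 1b undefined. 1b->0: no, cba/abc meet in 1. 1b->1: no, cba/aa meet in 2. 1b->2: ok.
bc: 1c undefined. 1c->0: ok.
aaa: 2a undefined. 2a->0: no, cba/bc meet in 0. 2a->1: ok.
aab: 2b undefined. 2b->0: no, cba/aabbaa meet in 1. 2b->1: no, aabac/abc meet in 2 with "c" left. 2b->2: no, cbb/ab meet in 2. Open state 3: 2b->3.
aac: 2c undefined. 2c->0: ok.
aaba: 3a undefined. 3a->0: ok.
aabb: 3b undefined. 3b->0: ok.
aabc: 3c undefined. 3c->0: ok.
All examples now run through 4 states with every (state, symbol) defined. Accept strings end in {1,3}, Reject strings end in {0,2}; accept={1,3}.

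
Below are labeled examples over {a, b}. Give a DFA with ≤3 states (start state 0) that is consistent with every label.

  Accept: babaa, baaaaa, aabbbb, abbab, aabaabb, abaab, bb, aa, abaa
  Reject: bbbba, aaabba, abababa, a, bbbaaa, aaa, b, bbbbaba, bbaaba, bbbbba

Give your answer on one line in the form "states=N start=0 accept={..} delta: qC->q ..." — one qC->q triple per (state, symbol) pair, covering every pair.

State merging on the prefix tree: take the shortest (then alphabetical) example prefix whose next move is undefined and point that move at state 0, else 1, else 2, ...; a target is out if some Accept/Reject pair would then sit in one state with the same input left (inseparable). If every existing state is out, open a new one.
a: 0a undefined. 0a->0: no, aa/a meet in 0. Open state 1: 0a->1.
b: 0b undefined. 0b->0: no, bb/b meet in 0. 0b->1: ok.
aa: 1a undefined. 1a->0: no, babaa/a meet in 1. 1a->1: no, baaaaa/a meet in 1. Open state 2: 1a->2.
ab: 1b undefined. 1b->0: no, aa/bbbbba meet in 2. 1b->1: no, bb/a meet in 1. 1b->2: ok.
aaa: 2a undefined. 2a->0: no, baaaaa/aaabba meet in 0. 2a->1: ok.
aab: 2b undefined. 2b->0: no, babaa/bbbba meet in 2. 2b->1: no, babaa/bbbba meet in 1. 2b->2: ok.
All examples now run through 3 states with every (state, symbol) defined. Accept strings end in {2}, Reject strings end in {1}; accept={2}.

states=3 start=0 accept={2} delta: 0a->1 0b->1 1a->2 1b->2 2a->1 2b->2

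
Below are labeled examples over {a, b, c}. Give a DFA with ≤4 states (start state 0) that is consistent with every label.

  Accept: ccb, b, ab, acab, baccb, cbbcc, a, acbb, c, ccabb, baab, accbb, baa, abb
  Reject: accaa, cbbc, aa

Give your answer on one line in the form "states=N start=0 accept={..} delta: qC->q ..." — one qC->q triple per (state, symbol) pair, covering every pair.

states=3 start=0 accept={0,1} delta: 0a->1 0b->1 0c->0 1a->2 1b->1 1c->2 2a->0 2b->0 2c->0

State merging on the prefix tree: take the shortest (then alphabetical) example prefix whose next move is undefined and point that move at state 0, else 1, else 2, ...; a target is out if some Accept/Reject pair would then sit in one state with the same input left (inseparable). If every existing state is out, open a new one.
a: 0a undefined. 0a->0: no, a/aa meet in 0. Open state 1: 0a->1.
b: 0b undefined. 0b->0: no, baa/aa meet in 1 with "a" left. 0b->1: ok.
c: 0c undefined. 0c->0: ok.
aa: 1a undefined. 1a->0: no, c/aa meet in 0. 1a->1: no, ccb/aa meet in 1. Open state 2: 1a->2.
ab: 1b undefined. 1b->0: no, ab/cbbc meet in 0. 1b->1: ok.
ac: 1c undefined. 1c->0: no, cbbcc/cbbc meet in 0. 1c->1: no, ccb/cbbc meet in 1. 1c->2: ok.
aca: 2a undefined. 2a->0: ok.
acb: 2b undefined. 2b->0: ok.
acc: 2c undefined. 2c->0: ok.
All examples now run through 3 states with every (state, symbol) defined. Accept strings end in {0,1}, Reject strings end in {2}; accept={0,1}.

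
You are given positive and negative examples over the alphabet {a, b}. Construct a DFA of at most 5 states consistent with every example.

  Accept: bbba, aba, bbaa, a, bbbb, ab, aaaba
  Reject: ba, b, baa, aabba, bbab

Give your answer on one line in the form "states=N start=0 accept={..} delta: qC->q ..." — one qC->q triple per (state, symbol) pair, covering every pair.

State merging on the prefix tree: take the shortest (then alphabetical) example prefix whose next move is undefined and point that move at state 0, else 1, else 2, ...; a target is out if some Accept/Reject pair would then sit in one state with the same input left (inseparable). If every existing state is out, open a new one.
a: 0a undefined. 0a->0: no, aba/ba meet in 0 with "ba" left. Open state 1: 0a->1.
b: 0b undefined. 0b->0: no, bbba/ba meet in 1. 0b->1: no, a/b meet in 1. Open state 2: 0b->2.
aa: 1a undefined. 1a->0: ok.
ab: 1b undefined. 1b->0: ok.
ba: 2a undefined. 2a->0: no, aba/baa meet in 1. 2a->1: no, aba/ba meet in 1. 2a->2: ok.
bb: 2b undefined. 2b->0: no, bbba/ba meet in 2. 2b->1: no, bbbb/ba meet in 2. 2b->2: no, bbba/ba meet in 2. Open state 3: 2b->3.
bba: 3a undefined. 3a->0: no, ab/aabba meet in 0. 3a->1: no, aba/aabba meet in 1. 3a->2: no, bbaa/ba meet in 2. 3a->3: no, bbaa/aabba meet in 3. Open state 4: 3a->4.
bbb: 3b undefined. 3b->0: no, bbbb/ba meet in 2. 3b->1: ok.
bbaa: 4a undefined. 4a->0: ok.
bbab: 4b undefined. 4b->0: no, bbba/bbab meet in 0. 4b->1: no, aba/bbab meet in 1. 4b->2: ok.
All examples now run through 5 states with every (state, symbol) defined. Accept strings end in {0,1}, Reject strings end in {2,4}; accept={0,1}.

states=5 start=0 accept={0,1} delta: 0a->1 0b->2 1a->0 1b->0 2a->2 2b->3 3a->4 3b->1 4a->0 4b->2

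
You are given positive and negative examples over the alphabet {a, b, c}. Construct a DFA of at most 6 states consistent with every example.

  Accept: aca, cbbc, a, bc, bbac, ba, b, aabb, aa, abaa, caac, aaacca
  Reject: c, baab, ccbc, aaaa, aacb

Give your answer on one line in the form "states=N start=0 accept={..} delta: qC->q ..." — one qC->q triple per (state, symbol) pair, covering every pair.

states=5 start=0 accept={0,1,3} delta: 0a->1 0b->1 0c->2 1a->3 1b->0 1c->0 2a->0 2b->0 2c->1 3a->4 3b->0 3c->4 4a->2 4b->2 4c->0

Grow the machine one transition at a time. Run the examples from 0; the earliest place one falls off (shortest prefix, ties alphabetical) gets sent to the lowest-numbered state that keeps every Accept/Reject pair distinguishable — a pair clashes when both reach the same state with identical unread suffix — and to a fresh state only if none does.
a: 0a undefined. 0a->0: no, a/aaaa meet in 0. Open state 1: 0a->1.
b: 0b undefined. 0b->0: no, bc/c meet in 0 with "c" left. 0b->1: ok.
c: 0c undefined. 0c->0: no, bc/ccbc meet in 1 with "c" left. 0c->1: no, a/c meet in 1. Open state 2: 0c->2.
aa: 1a undefined. 1a->0: no, ba/aaaa meet in 0. 1a->1: no, a/aaaa meet in 1. 1a->2: no, ba/c meet in 2. Open state 3: 1a->3.
ab: 1b undefined. 1b->0: ok.
ac: 1c undefined. 1c->0: ok.
ca: 2a undefined. 2a->0: ok.
cb: 2b undefined. 2b->0: ok.
cc: 2c undefined. 2c->0: no, cbbc/ccbc meet in 0. 2c->1: ok.
aaa: 3a undefined. 3a->0: no, aca/baab meet in 1. 3a->1: no, cbbc/baab meet in 0. 3a->2: no, cbbc/baab meet in 0. 3a->3: no, ba/aaaa meet in 3. Open state 4: 3a->4.
aab: 3b undefined. 3b->0: ok.
aac: 3c undefined. 3c->0: no, aca/aacb meet in 1. 3c->1: no, cbbc/aacb meet in 0. 3c->2: no, cbbc/aacb meet in 0. 3c->3: no, cbbc/aacb meet in 0. 3c->4: ok.
aaaa: 4a undefined. 4a->0: no, cbbc/aaaa meet in 0. 4a->1: no, aca/aaaa meet in 1. 4a->2: ok.
aaac: 4c undefined. 4c->0: ok.
aacb: 4b undefined. 4b->0: no, cbbc/baab meet in 0. 4b->1: no, aca/baab meet in 1. 4b->2: ok.
All examples now run through 5 states with every (state, symbol) defined. Accept strings end in {0,1,3}, Reject strings end in {2}; accept={0,1,3}.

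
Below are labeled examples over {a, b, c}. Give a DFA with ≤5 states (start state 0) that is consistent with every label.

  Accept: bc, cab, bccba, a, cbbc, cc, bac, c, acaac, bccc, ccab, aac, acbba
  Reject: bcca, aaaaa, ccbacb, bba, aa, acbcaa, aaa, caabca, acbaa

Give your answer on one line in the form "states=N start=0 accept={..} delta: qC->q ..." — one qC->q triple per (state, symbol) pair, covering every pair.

State merging on the prefix tree: take the shortest (then alphabetical) example prefix whose next move is undefined and point that move at state 0, else 1, else 2, ...; a target is out if some Accept/Reject pair would then sit in one state with the same input left (inseparable). If every existing state is out, open a new one.
a: 0a undefined. 0a->0: no, a/aaaaa meet in 0. Open state 1: 0a->1.
b: 0b undefined. 0b->0: no, a/bba meet in 1. 0b->1: ok.
c: 0c undefined. 0c->0: ok.
aa: 1a undefined. 1a->0: no, a/aaaaa meet in 1. 1a->1: no, a/aaaaa meet in 1. Open state 2: 1a->2.
ac: 1c undefined. 1c->0: no, bccba/aa meet in 2. 1c->1: no, bccba/bba meet in 1 with "ba" left. 1c->2: no, bc/aa meet in 2. Open state 3: 1c->3.
bb: 1b undefined. 1b->0: no, a/bba meet in 1. 1b->1: ok.
aaa: 2a undefined. 2a->0: no, cc/aaa meet in 0. 2a->1: no, cab/aaaaa meet in 1. 2a->2: ok.
aac: 2c undefined. 2c->0: no, cab/ccbacb meet in 1. 2c->1: no, cab/ccbacb meet in 1. 2c->2: no, bac/aaaaa meet in 2. 2c->3: ok.
aca: 3a undefined. 3a->0: ok.
acb: 3b undefined. 3b->0: no, cc/ccbacb meet in 0. 3b->1: no, cab/ccbacb meet in 1. 3b->2: no, cab/acbcaa meet in 1. 3b->3: no, bc/ccbacb meet in 3. Open state 4: 3b->4.
bcc: 3c undefined. 3c->0: no, cab/bcca meet in 1. 3c->1: no, bccba/bcca meet in 2. 3c->2: ok.
acba: 4a undefined. 4a->0: no, cab/acbaa meet in 1. 4a->1: ok.
acbb: 4b undefined. 4b->0: ok.
acbc: 4c undefined. 4c->0: ok.
bccb: 2b undefined. 2b->0: no, cab/caabca meet in 1. 2b->1: no, bccba/bcca meet in 2. 2b->2: no, bccba/bcca meet in 2. 2b->3: ok.
All examples now run through 5 states with every (state, symbol) defined. Accept strings end in {0,1,3}, Reject strings end in {2,4}; accept={0,1,3}.

states=5 start=0 accept={0,1,3} delta: 0a->1 0b->1 0c->0 1a->2 1b->1 1c->3 2a->2 2b->3 2c->3 3a->0 3b->4 3c->2 4a->1 4b->0 4c->0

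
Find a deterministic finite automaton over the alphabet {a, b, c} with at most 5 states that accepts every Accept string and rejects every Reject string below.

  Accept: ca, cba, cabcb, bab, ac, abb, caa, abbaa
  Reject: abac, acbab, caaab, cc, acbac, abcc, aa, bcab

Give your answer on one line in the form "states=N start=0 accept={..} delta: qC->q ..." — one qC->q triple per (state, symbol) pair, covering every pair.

states=5 start=0 accept={1,2,4} delta: 0a->0 0b->1 0c->1 1a->2 1b->2 1c->3 2a->4 2b->1 2c->0 3a->4 3b->1 3c->0 4a->4 4b->0 4c->0

Fold the examples into a partial DFA from state 0: repeatedly fix the first undefined (state, symbol) met by the shortest-then-alphabetical prefix, trying targets in increasing order and rejecting any under which an Accept and a Reject string meet in one state with the same remainder; add a state when all current targets are rejected. Accepting states are where Accept strings end.
a: 0a undefined. 0a->0: ok.
b: 0b undefined. 0b->0: no, bab/aa meet in 0. Open state 1: 0b->1.
c: 0c undefined. 0c->0: no, ca/cc meet in 0. 0c->1: ok.
ba: 1a undefined. 1a->0: no, ca/aa meet in 0. 1a->1: no, bab/caaab meet in 1 with "b" left. Open state 2: 1a->2.
bc: 1c undefined. 1c->0: no, ac/abcc meet in 1. 1c->1: no, bab/bcab meet in 2 with "b" left. 1c->2: no, ca/cc meet in 2. Open state 3: 1c->3.
cb: 1b undefined. 1b->0: no, cba/aa meet in 0. 1b->1: no, bab/acbab meet in 2 with "b" left. 1b->2: ok.
bab: 2b undefined. 2b->0: no, bab/aa meet in 0. 2b->1: ok.
bca: 3a undefined. 3a->0: no, bab/bcab meet in 1. 3a->1: no, ca/bcab meet in 2. 3a->2: no, bab/bcab meet in 1. 3a->3: no, cabcb/bcab meet in 3 with "b" left. Open state 4: 3a->4.
caa: 2a undefined. 2a->0: no, cba/aa meet in 0. 2a->1: no, ca/acbab meet in 2. 2a->2: no, bab/acbab meet in 1. 2a->3: no, cba/cc meet in 3. 2a->4: ok.
abac: 2c undefined. 2c->0: ok.
abcc: 3c undefined. 3c->0: ok.
bcab: 4b undefined. 4b->0: ok.
caaa: 4a undefined. 4a->0: no, bab/caaab meet in 1. 4a->1: no, ca/caaab meet in 2. 4a->2: no, bab/caaab meet in 1. 4a->3: no, cabcb/caaab meet in 3 with "b" left. 4a->4: ok.
acbac: 4c undefined. 4c->0: ok.
cabcb: 3b undefined. 3b->0: no, cabcb/abac meet in 0. 3b->1: ok.
All examples now run through 5 states with every (state, symbol) defined. Accept strings end in {1,2,4}, Reject strings end in {0,3}; accept={1,2,4}.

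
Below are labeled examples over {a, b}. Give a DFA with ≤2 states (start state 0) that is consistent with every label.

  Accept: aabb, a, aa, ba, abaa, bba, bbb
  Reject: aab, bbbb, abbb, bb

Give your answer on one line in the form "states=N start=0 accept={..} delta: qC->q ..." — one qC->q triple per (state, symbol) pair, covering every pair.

Fold the examples into a partial DFA from state 0: repeatedly fix the first undefined (state, symbol) met by the shortest-then-alphabetical prefix, trying targets in increasing order and rejecting any under which an Accept and a Reject string meet in one state with the same remainder; add a state when all current targets are rejected. Accepting states are where Accept strings end.
a: 0a undefined. 0a->0: no, aabb/bb meet in 0 with "bb" left. Open state 1: 0a->1.
b: 0b undefined. 0b->0: no, bbb/bbbb meet in 0. 0b->1: ok.
aa: 1a undefined. 1a->0: no, aabb/bb meet in 1 with "b" left. 1a->1: ok.
ab: 1b undefined. 1b->0: ok.
All examples now run through 2 states with every (state, symbol) defined. Accept strings end in {1}, Reject strings end in {0}; accept={1}.

states=2 start=0 accept={1} delta: 0a->1 0b->1 1a->1 1b->0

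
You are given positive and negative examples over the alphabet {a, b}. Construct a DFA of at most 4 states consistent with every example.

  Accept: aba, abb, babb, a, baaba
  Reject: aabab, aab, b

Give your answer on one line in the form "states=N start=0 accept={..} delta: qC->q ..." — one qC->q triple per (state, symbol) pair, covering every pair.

states=2 start=0 accept={0} delta: 0a->0 0b->1 1a->0 1b->0

Grow the machine one transition at a time. Run the examples from 0; the earliest place one falls off (shortest prefix, ties alphabetical) gets sent to the lowest-numbered state that keeps every Accept/Reject pair distinguishable — a pair clashes when both reach the same state with identical unread suffix — and to a fresh state only if none does.
a: 0a undefined. 0a->0: ok.
b: 0b undefined. 0b->0: no, aba/aabab meet in 0. Open state 1: 0b->1.
ba: 1a undefined. 1a->0: ok.
abb: 1b undefined. 1b->0: ok.
All examples now run through 2 states with every (state, symbol) defined. Accept strings end in {0}, Reject strings end in {1}; accept={0}.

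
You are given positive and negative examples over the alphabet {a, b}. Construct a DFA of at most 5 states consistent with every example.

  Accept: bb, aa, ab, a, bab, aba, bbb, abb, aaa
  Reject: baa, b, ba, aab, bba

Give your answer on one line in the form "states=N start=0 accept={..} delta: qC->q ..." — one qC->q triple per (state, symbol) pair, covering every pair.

states=4 start=0 accept={0,1,3} delta: 0a->1 0b->2 1a->0 1b->1 2a->2 2b->3 3a->2 3b->0

State merging on the prefix tree: take the shortest (then alphabetical) example prefix whose next move is undefined and point that move at state 0, else 1, else 2, ...; a target is out if some Accept/Reject pair would then sit in one state with the same input left (inseparable). If every existing state is out, open a new one.
a: 0a undefined. 0a->0: no, ab/b meet in 0 with "b" left. Open state 1: 0a->1.
b: 0b undefined. 0b->0: no, bb/b meet in 0. 0b->1: no, aa/ba meet in 1 with "a" left. Open state 2: 0b->2.
aa: 1a undefined. 1a->0: ok.
ab: 1b undefined. 1b->0: no, abb/b meet in 2. 1b->1: ok.
ba: 2a undefined. 2a->0: no, aa/ba meet in 0. 2a->1: no, aa/baa meet in 0. 2a->2: ok.
bb: 2b undefined. 2b->0: no, ab/bba meet in 1. 2b->1: no, aa/bba meet in 0. 2b->2: no, bb/baa meet in 2. Open state 3: 2b->3.
bba: 3a undefined. 3a->0: no, aa/bba meet in 0. 3a->1: no, ab/bba meet in 1. 3a->2: ok.
bbb: 3b undefined. 3b->0: ok.
All examples now run through 4 states with every (state, symbol) defined. Accept strings end in {0,1,3}, Reject strings end in {2}; accept={0,1,3}.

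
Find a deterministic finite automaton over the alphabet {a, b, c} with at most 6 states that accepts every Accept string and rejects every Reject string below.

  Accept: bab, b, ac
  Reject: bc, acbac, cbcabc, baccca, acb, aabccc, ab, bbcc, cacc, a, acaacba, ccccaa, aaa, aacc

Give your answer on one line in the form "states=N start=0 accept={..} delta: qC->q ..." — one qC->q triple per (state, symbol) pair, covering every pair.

states=3 start=0 accept={2} delta: 0a->1 0b->2 0c->0 1a->0 1b->0 1c->2 2a->0 2b->1 2c->0

Grow the machine one transition at a time. Run the examples from 0; the earliest place one falls off (shortest prefix, ties alphabetical) gets sent to the lowest-numbered state that keeps every Accept/Reject pair distinguishable — a pair clashes when both reach the same state with identical unread suffix — and to a fresh state only if none does.
a: 0a undefined. 0a->0: no, b/ab meet in 0 with "b" left. Open state 1: 0a->1.
b: 0b undefined. 0b->0: no, bab/ab meet in 1 with "b" left. 0b->1: no, b/a meet in 1. Open state 2: 0b->2.
c: 0c undefined. 0c->0: ok.
aa: 1a undefined. 1a->0: ok.
ab: 1b undefined. 1b->0: ok.
ac: 1c undefined. 1c->0: no, b/acb meet in 2. 1c->1: no, ac/acbac meet in 1. 1c->2: ok.
ba: 2a undefined. 2a->0: ok.
bb: 2b undefined. 2b->0: no, bab/acbac meet in 2. 2b->1: ok.
bc: 2c undefined. 2c->0: ok.
All examples now run through 3 states with every (state, symbol) defined. Accept strings end in {2}, Reject strings end in {0,1}; accept={2}.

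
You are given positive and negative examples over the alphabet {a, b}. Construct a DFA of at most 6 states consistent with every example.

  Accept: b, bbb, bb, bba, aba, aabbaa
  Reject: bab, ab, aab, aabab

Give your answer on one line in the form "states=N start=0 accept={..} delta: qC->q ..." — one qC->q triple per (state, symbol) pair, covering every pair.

states=3 start=0 accept={0,1} delta: 0a->1 0b->0 1a->1 1b->2 2a->1 2b->0

State merging on the prefix tree: take the shortest (then alphabetical) example prefix whose next move is undefined and point that move at state 0, else 1, else 2, ...; a target is out if some Accept/Reject pair would then sit in one state with the same input left (inseparable). If every existing state is out, open a new one.
a: 0a undefined. 0a->0: no, b/ab meet in 0 with "b" left. Open state 1: 0a->1.
b: 0b undefined. 0b->0: ok.
aa: 1a undefined. 1a->0: no, b/aab meet in 0. 1a->1: ok.
ab: 1b undefined. 1b->0: no, b/bab meet in 0. 1b->1: no, bba/bab meet in 1. Open state 2: 1b->2.
aba: 2a undefined. 2a->0: no, b/aabab meet in 0. 2a->1: ok.
aabb: 2b undefined. 2b->0: ok.
All examples now run through 3 states with every (state, symbol) defined. Accept strings end in {0,1}, Reject strings end in {2}; accept={0,1}.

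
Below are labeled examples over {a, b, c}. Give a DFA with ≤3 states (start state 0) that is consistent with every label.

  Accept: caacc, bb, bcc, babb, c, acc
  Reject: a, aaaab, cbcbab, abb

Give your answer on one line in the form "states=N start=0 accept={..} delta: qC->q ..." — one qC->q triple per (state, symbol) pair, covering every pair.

states=2 start=0 accept={0} delta: 0a->1 0b->1 0c->0 1a->0 1b->0 1c->0

Grow the machine one transition at a time. Run the examples from 0; the earliest place one falls off (shortest prefix, ties alphabetical) gets sent to the lowest-numbered state that keeps every Accept/Reject pair distinguishable — a pair clashes when both reach the same state with identical unread suffix — and to a fresh state only if none does.
a: 0a undefined. 0a->0: no, bb/abb meet in 0 with "bb" left. Open state 1: 0a->1.
b: 0b undefined. 0b->0: no, babb/abb meet in 1 with "bb" left. 0b->1: ok.
c: 0c undefined. 0c->0: ok.
aa: 1a undefined. 1a->0: ok.
ab: 1b undefined. 1b->0: ok.
ac: 1c undefined. 1c->0: ok.
All examples now run through 2 states with every (state, symbol) defined. Accept strings end in {0}, Reject strings end in {1}; accept={0}.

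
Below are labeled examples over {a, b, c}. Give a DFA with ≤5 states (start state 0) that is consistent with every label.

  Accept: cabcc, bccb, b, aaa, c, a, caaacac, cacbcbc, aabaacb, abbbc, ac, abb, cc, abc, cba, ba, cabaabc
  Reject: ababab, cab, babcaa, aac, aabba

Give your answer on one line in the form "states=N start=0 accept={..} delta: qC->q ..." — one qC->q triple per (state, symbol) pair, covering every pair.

Grow the machine one transition at a time. Run the examples from 0; the earliest place one falls off (shortest prefix, ties alphabetical) gets sent to the lowest-numbered state that keeps every Accept/Reject pair distinguishable — a pair clashes when both reach the same state with identical unread suffix — and to a fresh state only if none does.
a: 0a undefined. 0a->0: no, c/aac meet in 0 with "c" left. Open state 1: 0a->1.
b: 0b undefined. 0b->0: ok.
c: 0c undefined. 0c->0: ok.
aa: 1a undefined. 1a->0: no, bccb/aac meet in 0. 1a->1: no, ac/aac meet in 1 with "c" left. Open state 2: 1a->2.
ab: 1b undefined. 1b->0: no, cabcc/ababab meet in 0. 1b->1: no, a/cab meet in 1. 1b->2: no, abc/aac meet in 2 with "c" left. Open state 3: 1b->3.
ac: 1c undefined. 1c->0: ok.
aaa: 2a undefined. 2a->0: ok.
aab: 2b undefined. 2b->0: no, a/aabba meet in 1. 2b->1: ok.
aac: 2c undefined. 2c->0: no, bccb/aac meet in 0. 2c->1: no, a/aac meet in 1. 2c->2: ok.
aba: 3a undefined. 3a->0: no, bccb/aabba meet in 0. 3a->1: no, a/aabba meet in 1. 3a->2: no, a/ababab meet in 1. 3a->3: ok.
abb: 3b undefined. 3b->0: ok.
abc: 3c undefined. 3c->0: ok.
All examples now run through 4 states with every (state, symbol) defined. Accept strings end in {0,1}, Reject strings end in {2,3}; accept={0,1}.

states=4 start=0 accept={0,1} delta: 0a->1 0b->0 0c->0 1a->2 1b->3 1c->0 2a->0 2b->1 2c->2 3a->3 3b->0 3c->0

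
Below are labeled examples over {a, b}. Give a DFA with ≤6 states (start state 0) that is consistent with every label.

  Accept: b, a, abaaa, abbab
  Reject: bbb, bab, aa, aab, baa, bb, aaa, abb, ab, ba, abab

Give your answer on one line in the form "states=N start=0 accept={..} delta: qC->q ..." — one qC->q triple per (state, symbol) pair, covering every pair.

Fold the examples into a partial DFA from state 0: repeatedly fix the first undefined (state, symbol) met by the shortest-then-alphabetical prefix, trying targets in increasing order and rejecting any under which an Accept and a Reject string meet in one state with the same remainder; add a state when all current targets are rejected. Accepting states are where Accept strings end.
a: 0a undefined. 0a->0: no, b/aab meet in 0 with "b" left. Open state 1: 0a->1.
b: 0b undefined. 0b->0: no, b/bbb meet in 0. 0b->1: ok.
aa: 1a undefined. 1a->0: no, b/bab meet in 1. 1a->1: no, b/aa meet in 1. Open state 2: 1a->2.
ab: 1b undefined. 1b->0: no, b/bbb meet in 1. 1b->1: no, b/bbb meet in 1. 1b->2: ok.
aaa: 2a undefined. 2a->0: no, b/abab meet in 1. 2a->1: no, b/baa meet in 1. 2a->2: no, abaaa/aa meet in 2. Open state 3: 2a->3.
aab: 2b undefined. 2b->0: no, abbab/aa meet in 2. 2b->1: no, b/bbb meet in 1. 2b->2: no, abbab/abab meet in 3 with "b" left. 2b->3: ok.
abaa: 3a undefined. 3a->0: ok.
abab: 3b undefined. 3b->0: ok.
All examples now run through 4 states with every (state, symbol) defined. Accept strings end in {1}, Reject strings end in {0,2,3}; accept={1}.

states=4 start=0 accept={1} delta: 0a->1 0b->1 1a->2 1b->2 2a->3 2b->3 3a->0 3b->0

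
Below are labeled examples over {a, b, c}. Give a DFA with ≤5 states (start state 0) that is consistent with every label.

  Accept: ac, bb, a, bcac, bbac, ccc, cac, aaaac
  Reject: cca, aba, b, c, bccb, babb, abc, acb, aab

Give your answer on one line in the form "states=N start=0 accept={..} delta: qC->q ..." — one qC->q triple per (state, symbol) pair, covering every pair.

Grow the machine one transition at a time. Run the examples from 0; the earliest place one falls off (shortest prefix, ties alphabetical) gets sent to the lowest-numbered state that keeps every Accept/Reject pair distinguishable — a pair clashes when both reach the same state with identical unread suffix — and to a fresh state only if none does.
a: 0a undefined. 0a->0: no, ac/c meet in 0 with "c" left. Open state 1: 0a->1.
b: 0b undefined. 0b->0: no, bb/b meet in 0. 0b->1: no, a/b meet in 1. Open state 2: 0b->2.
c: 0c undefined. 0c->0: no, a/cca meet in 1. 0c->1: no, a/c meet in 1. 0c->2: ok.
aa: 1a undefined. 1a->0: no, aaaac/b meet in 2. 1a->1: ok.
ab: 1b undefined. 1b->0: no, a/aba meet in 1. 1b->1: no, ac/abc meet in 1 with "c" left. 1b->2: ok.
ac: 1c undefined. 1c->0: ok.
ba: 2a undefined. 2a->0: no, ac/aba meet in 0. 2a->1: no, bb/babb meet in 2 with "b" left. 2a->2: no, cac/abc meet in 2 with "c" left. Open state 3: 2a->3.
bb: 2b undefined. 2b->0: ok.
bc: 2c undefined. 2c->0: no, ac/bccb meet in 0. 2c->1: no, a/cca meet in 1. 2c->2: no, ac/bccb meet in 0. 2c->3: ok.
bab: 3b undefined. 3b->0: ok.
bca: 3a undefined. 3a->0: no, ac/cca meet in 0. 3a->1: no, a/cca meet in 1. 3a->2: no, bcac/aba meet in 3. 3a->3: ok.
bcc: 3c undefined. 3c->0: ok.
All examples now run through 4 states with every (state, symbol) defined. Accept strings end in {0,1}, Reject strings end in {2,3}; accept={0,1}.

states=4 start=0 accept={0,1} delta: 0a->1 0b->2 0c->2 1a->1 1b->2 1c->0 2a->3 2b->0 2c->3 3a->3 3b->0 3c->0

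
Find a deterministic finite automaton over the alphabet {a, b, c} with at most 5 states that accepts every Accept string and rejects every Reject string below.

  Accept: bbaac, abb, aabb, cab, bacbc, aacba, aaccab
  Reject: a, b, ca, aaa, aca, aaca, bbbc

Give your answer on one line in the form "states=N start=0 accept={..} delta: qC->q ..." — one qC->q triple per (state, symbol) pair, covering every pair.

states=3 start=0 accept={2} delta: 0a->0 0b->1 0c->1 1a->1 1b->2 1c->1 2a->2 2b->0 2c->2

State merging on the prefix tree: take the shortest (then alphabetical) example prefix whose next move is undefined and point that move at state 0, else 1, else 2, ...; a target is out if some Accept/Reject pair would then sit in one state with the same input left (inseparable). If every existing state is out, open a new one.
a: 0a undefined. 0a->0: ok.
b: 0b undefined. 0b->0: no, bbaac/bbbc meet in 0 with "c" left. Open state 1: 0b->1.
c: 0c undefined. 0c->0: no, cab/b meet in 1. 0c->1: ok.
ba: 1a undefined. 1a->0: no, cab/b meet in 1. 1a->1: ok.
bb: 1b undefined. 1b->0: no, bbaac/b meet in 1. 1b->1: no, bbaac/bbbc meet in 1 with "c" left. Open state 2: 1b->2.
bac: 1c undefined. 1c->0: no, bacbc/a meet in 0. 1c->1: ok.
bba: 2a undefined. 2a->0: no, bbaac/b meet in 1. 2a->1: no, bbaac/b meet in 1. 2a->2: ok.
bbb: 2b undefined. 2b->0: ok.
bacbc: 2c undefined. 2c->0: no, bbaac/a meet in 0. 2c->1: no, bbaac/b meet in 1. 2c->2: ok.
All examples now run through 3 states with every (state, symbol) defined. Accept strings end in {2}, Reject strings end in {0,1}; accept={2}.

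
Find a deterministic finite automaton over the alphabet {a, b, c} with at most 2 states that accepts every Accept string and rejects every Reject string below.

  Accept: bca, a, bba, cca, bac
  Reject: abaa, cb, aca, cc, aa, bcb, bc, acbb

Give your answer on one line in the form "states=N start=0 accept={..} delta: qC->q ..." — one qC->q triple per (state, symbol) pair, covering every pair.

states=2 start=0 accept={1} delta: 0a->1 0b->0 0c->0 1a->0 1b->0 1c->1

State merging on the prefix tree: take the shortest (then alphabetical) example prefix whose next move is undefined and point that move at state 0, else 1, else 2, ...; a target is out if some Accept/Reject pair would then sit in one state with the same input left (inseparable). If every existing state is out, open a new one.
a: 0a undefined. 0a->0: no, a/aa meet in 0. Open state 1: 0a->1.
b: 0b undefined. 0b->0: ok.
c: 0c undefined. 0c->0: ok.
aa: 1a undefined. 1a->0: ok.
ab: 1b undefined. 1b->0: ok.
ac: 1c undefined. 1c->0: no, bca/aca meet in 1. 1c->1: ok.
All examples now run through 2 states with every (state, symbol) defined. Accept strings end in {1}, Reject strings end in {0}; accept={1}.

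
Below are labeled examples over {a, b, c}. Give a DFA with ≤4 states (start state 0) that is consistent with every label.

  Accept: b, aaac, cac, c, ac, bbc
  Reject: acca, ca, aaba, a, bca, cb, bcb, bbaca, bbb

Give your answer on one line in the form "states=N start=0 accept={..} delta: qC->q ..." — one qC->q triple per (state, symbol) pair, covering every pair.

states=3 start=0 accept={1} delta: 0a->0 0b->1 0c->1 1a->0 1b->2 1c->1 2a->0 2b->0 2c->1

State merging on the prefix tree: take the shortest (then alphabetical) example prefix whose next move is undefined and point that move at state 0, else 1, else 2, ...; a target is out if some Accept/Reject pair would then sit in one state with the same input left (inseparable). If every existing state is out, open a new one.
a: 0a undefined. 0a->0: ok.
b: 0b undefined. 0b->0: no, b/aaba meet in 0. Open state 1: 0b->1.
c: 0c undefined. 0c->0: no, b/cb meet in 1. 0c->1: ok.
bb: 1b undefined. 1b->0: no, b/bbb meet in 1. 1b->1: no, b/cb meet in 1. Open state 2: 1b->2.
bc: 1c undefined. 1c->0: no, b/bcb meet in 1. 1c->1: ok.
ca: 1a undefined. 1a->0: ok.
bba: 2a undefined. 2a->0: ok.
bbb: 2b undefined. 2b->0: ok.
bbc: 2c undefined. 2c->0: no, bbc/acca meet in 0. 2c->1: ok.
All examples now run through 3 states with every (state, symbol) defined. Accept strings end in {1}, Reject strings end in {0,2}; accept={1}.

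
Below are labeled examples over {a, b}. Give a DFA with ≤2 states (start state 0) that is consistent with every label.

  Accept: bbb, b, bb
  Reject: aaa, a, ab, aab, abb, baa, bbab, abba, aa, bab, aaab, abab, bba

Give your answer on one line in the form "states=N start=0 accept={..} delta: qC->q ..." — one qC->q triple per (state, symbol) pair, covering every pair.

states=2 start=0 accept={0} delta: 0a->1 0b->0 1a->1 1b->1

Grow the machine one transition at a time. Run the examples from 0; the earliest place one falls off (shortest prefix, ties alphabetical) gets sent to the lowest-numbered state that keeps every Accept/Reject pair distinguishable — a pair clashes when both reach the same state with identical unread suffix — and to a fresh state only if none does.
a: 0a undefined. 0a->0: no, b/ab meet in 0 with "b" left. Open state 1: 0a->1.
b: 0b undefined. 0b->0: ok.
aa: 1a undefined. 1a->0: no, bbb/aab meet in 0. 1a->1: ok.
ab: 1b undefined. 1b->0: no, bbb/ab meet in 0. 1b->1: ok.
All examples now run through 2 states with every (state, symbol) defined. Accept strings end in {0}, Reject strings end in {1}; accept={0}.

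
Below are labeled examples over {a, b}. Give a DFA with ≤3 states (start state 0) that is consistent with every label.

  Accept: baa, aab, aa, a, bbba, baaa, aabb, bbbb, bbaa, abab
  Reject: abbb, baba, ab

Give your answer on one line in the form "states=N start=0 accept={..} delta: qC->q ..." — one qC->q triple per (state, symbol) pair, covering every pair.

states=3 start=0 accept={0,1} delta: 0a->1 0b->0 1a->0 1b->2 2a->2 2b->1

Grow the machine one transition at a time. Run the examples from 0; the earliest place one falls off (shortest prefix, ties alphabetical) gets sent to the lowest-numbered state that keeps every Accept/Reject pair distinguishable — a pair clashes when both reach the same state with identical unread suffix — and to a fresh state only if none does.
a: 0a undefined. 0a->0: no, aab/ab meet in 0 with "b" left. Open state 1: 0a->1.
b: 0b undefined. 0b->0: ok.
aa: 1a undefined. 1a->0: ok.
ab: 1b undefined. 1b->0: no, baa/abbb meet in 0. 1b->1: no, baa/baba meet in 0. Open state 2: 1b->2.
aba: 2a undefined. 2a->0: no, baa/baba meet in 0. 2a->1: no, a/baba meet in 1. 2a->2: ok.
abb: 2b undefined. 2b->0: no, baa/abbb meet in 0. 2b->1: ok.
All examples now run through 3 states with every (state, symbol) defined. Accept strings end in {0,1}, Reject strings end in {2}; accept={0,1}.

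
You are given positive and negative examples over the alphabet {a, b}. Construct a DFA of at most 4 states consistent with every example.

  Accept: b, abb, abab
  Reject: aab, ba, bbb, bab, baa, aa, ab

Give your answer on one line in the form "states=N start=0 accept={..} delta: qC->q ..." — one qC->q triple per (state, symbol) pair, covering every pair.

states=4 start=0 accept={0,2} delta: 0a->1 0b->2 1a->1 1b->3 2a->1 2b->1 3a->0 3b->0

Fold the examples into a partial DFA from state 0: repeatedly fix the first undefined (state, symbol) met by the shortest-then-alphabetical prefix, trying targets in increasing order and rejecting any under which an Accept and a Reject string meet in one state with the same remainder; add a state when all current targets are rejected. Accepting states are where Accept strings end.
a: 0a undefined. 0a->0: no, b/aab meet in 0 with "b" left. Open state 1: 0a->1.
b: 0b undefined. 0b->0: no, b/bbb meet in 0. 0b->1: no, abb/bbb meet in 1 with "bb" left. Open state 2: 0b->2.
aa: 1a undefined. 1a->0: no, b/aab meet in 2. 1a->1: ok.
ab: 1b undefined. 1b->0: no, abab/aab meet in 0. 1b->1: no, abb/aab meet in 1. 1b->2: no, b/aab meet in 2. Open state 3: 1b->3.
ba: 2a undefined. 2a->0: no, b/bab meet in 2. 2a->1: ok.
bb: 2b undefined. 2b->0: no, b/bbb meet in 2. 2b->1: ok.
aba: 3a undefined. 3a->0: ok.
abb: 3b undefined. 3b->0: ok.
All examples now run through 4 states with every (state, symbol) defined. Accept strings end in {0,2}, Reject strings end in {1,3}; accept={0,2}.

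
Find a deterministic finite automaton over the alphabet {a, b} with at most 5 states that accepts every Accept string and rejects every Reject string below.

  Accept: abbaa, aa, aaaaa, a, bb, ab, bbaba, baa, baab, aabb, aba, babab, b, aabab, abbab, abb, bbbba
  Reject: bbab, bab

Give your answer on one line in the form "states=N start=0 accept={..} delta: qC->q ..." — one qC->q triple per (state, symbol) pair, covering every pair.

State merging on the prefix tree: take the shortest (then alphabetical) example prefix whose next move is undefined and point that move at state 0, else 1, else 2, ...; a target is out if some Accept/Reject pair would then sit in one state with the same input left (inseparable). If every existing state is out, open a new one.
a: 0a undefined. 0a->0: no, aabab/bab meet in 0 with "bab" left. Open state 1: 0a->1.
b: 0b undefined. 0b->0: no, ab/bbab meet in 1 with "b" left. 0b->1: ok.
aa: 1a undefined. 1a->0: no, aaaaa/bab meet in 1. 1a->1: no, bb/bab meet in 1 with "b" left. Open state 2: 1a->2.
ab: 1b undefined. 1b->0: no, bb/bbab meet in 0. 1b->1: no, abbab/bbab meet in 2 with "b" left. 1b->2: no, baab/bbab meet in 2 with "ab" left. Open state 3: 1b->3.
aaa: 2a undefined. 2a->0: ok.
aab: 2b undefined. 2b->0: no, baa/bab meet in 0. 2b->1: no, a/bab meet in 1. 2b->2: no, aa/bab meet in 2. 2b->3: no, bb/bab meet in 3. Open state 4: 2b->4.
aba: 3a undefined. 3a->0: no, a/bbab meet in 1. 3a->1: no, bb/bbab meet in 3. 3a->2: ok.
abb: 3b undefined. 3b->0: ok.
aaba: 4a undefined. 4a->0: ok.
aabb: 4b undefined. 4b->0: ok.
All examples now run through 5 states with every (state, symbol) defined. Accept strings end in {0,1,2,3}, Reject strings end in {4}; accept={0,1,2,3}.

states=5 start=0 accept={0,1,2,3} delta: 0a->1 0b->1 1a->2 1b->3 2a->0 2b->4 3a->2 3b->0 4a->0 4b->0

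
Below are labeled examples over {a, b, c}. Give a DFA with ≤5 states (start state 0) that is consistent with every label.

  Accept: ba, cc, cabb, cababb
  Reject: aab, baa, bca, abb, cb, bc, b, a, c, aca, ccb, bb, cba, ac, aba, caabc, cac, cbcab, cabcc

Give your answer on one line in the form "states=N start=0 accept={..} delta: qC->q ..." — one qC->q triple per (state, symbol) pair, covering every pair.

Fold the examples into a partial DFA from state 0: repeatedly fix the first undefined (state, symbol) met by the shortest-then-alphabetical prefix, trying targets in increasing order and rejecting any under which an Accept and a Reject string meet in one state with the same remainder; add a state when all current targets are rejected. Accepting states are where Accept strings end.
a: 0a undefined. 0a->0: no, ba/aba meet in 0 with "ba" left. Open state 1: 0a->1.
b: 0b undefined. 0b->0: no, ba/a meet in 1. 0b->1: ok.
c: 0c undefined. 0c->0: no, ba/cba meet in 1 with "a" left. 0c->1: no, cc/bc meet in 1 with "c" left. Open state 2: 0c->2.
aa: 1a undefined. 1a->0: ok.
ab: 1b undefined. 1b->0: no, ba/bb meet in 0. 1b->1: no, ba/aba meet in 0. 1b->2: ok.
ac: 1c undefined. 1c->0: no, ba/bc meet in 0. 1c->1: no, ba/bca meet in 0. 1c->2: ok.
ca: 2a undefined. 2a->0: no, ba/bca meet in 0. 2a->1: no, cabb/abb meet in 2 with "b" left. 2a->2: no, cc/cac meet in 2 with "c" left. Open state 3: 2a->3.
cb: 2b undefined. 2b->0: no, ba/abb meet in 0. 2b->1: no, ba/cba meet in 0. 2b->2: ok.
cc: 2c undefined. 2c->0: ok.
caa: 3a undefined. 3a->0: ok.
cab: 3b undefined. 3b->0: no, ba/cabcc meet in 0. 3b->1: no, ba/cabcc meet in 0. 3b->2: no, cabb/abb meet in 2. 3b->3: no, cabb/bca meet in 3. Open state 4: 3b->4.
cac: 3c undefined. 3c->0: no, ba/cac meet in 0. 3c->1: ok.
caba: 4a undefined. 4a->0: no, cababb/abb meet in 2. 4a->1: no, cababb/abb meet in 2. 4a->2: no, cababb/abb meet in 2. 4a->3: ok.
cabb: 4b undefined. 4b->0: ok.
cabc: 4c undefined. 4c->0: ok.
All examples now run through 5 states with every (state, symbol) defined. Accept strings end in {0}, Reject strings end in {1,2,3}; accept={0}.

states=5 start=0 accept={0} delta: 0a->1 0b->1 0c->2 1a->0 1b->2 1c->2 2a->3 2b->2 2c->0 3a->0 3b->4 3c->1 4a->3 4b->0 4c->0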